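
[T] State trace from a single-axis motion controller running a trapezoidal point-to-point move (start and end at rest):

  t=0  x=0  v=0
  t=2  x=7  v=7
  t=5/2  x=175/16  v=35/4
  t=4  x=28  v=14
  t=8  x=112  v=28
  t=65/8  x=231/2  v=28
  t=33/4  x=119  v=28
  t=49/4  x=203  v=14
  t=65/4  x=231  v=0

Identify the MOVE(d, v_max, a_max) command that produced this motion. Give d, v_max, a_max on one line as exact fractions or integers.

final state: t=65/4, x=231, v=0 → d = 231
a_max = (7−0)/(2−0) = 7/2
max v = 28 over t∈[8,33/4] → v_max = 28
check: 28·(8+1/4) = 231 ✓

d=231 v_max=28 a_max=7/2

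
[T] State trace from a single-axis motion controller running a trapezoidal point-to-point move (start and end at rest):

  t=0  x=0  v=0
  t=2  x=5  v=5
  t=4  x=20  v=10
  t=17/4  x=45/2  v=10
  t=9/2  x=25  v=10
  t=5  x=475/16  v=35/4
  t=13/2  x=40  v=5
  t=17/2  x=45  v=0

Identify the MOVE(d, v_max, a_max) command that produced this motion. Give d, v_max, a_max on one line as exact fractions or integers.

final state: t=17/2, x=45, v=0 → d = 45
a_max = (5−0)/(2−0) = 5/2
max v = 10 over t∈[4,9/2] → v_max = 10
check: 10·(4+1/2) = 45 ✓

d=45 v_max=10 a_max=5/2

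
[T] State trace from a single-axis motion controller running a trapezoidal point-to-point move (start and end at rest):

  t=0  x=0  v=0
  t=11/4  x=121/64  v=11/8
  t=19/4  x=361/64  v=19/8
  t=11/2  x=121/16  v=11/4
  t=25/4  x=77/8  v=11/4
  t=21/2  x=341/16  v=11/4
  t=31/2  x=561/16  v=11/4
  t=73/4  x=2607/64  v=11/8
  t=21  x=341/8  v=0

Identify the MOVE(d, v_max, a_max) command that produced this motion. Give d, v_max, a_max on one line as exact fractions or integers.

final state: t=21, x=341/8, v=0 → d = 341/8
a_max = (11/8−0)/(11/4−0) = 1/2
max v = 11/4 over t∈[11/2,31/2] → v_max = 11/4
check: 11/4·(11/2+10) = 341/8 ✓

d=341/8 v_max=11/4 a_max=1/2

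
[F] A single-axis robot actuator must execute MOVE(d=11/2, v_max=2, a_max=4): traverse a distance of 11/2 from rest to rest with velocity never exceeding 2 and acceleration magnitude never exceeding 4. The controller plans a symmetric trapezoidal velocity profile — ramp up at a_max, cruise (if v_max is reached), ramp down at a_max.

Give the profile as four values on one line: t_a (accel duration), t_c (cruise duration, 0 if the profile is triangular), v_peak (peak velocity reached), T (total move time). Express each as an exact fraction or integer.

t_a=1/2 t_c=9/4 v_peak=2 T=13/4

vₘ²/aₘ = 2²/4 = 1
11/2 ≥ 1 so v_max reached
t_a = 2/4 = 1/2; v_peak = 2
d_cruise = 11/2 − 1 = 9/2; t_c = (9/2)/2 = 9/4
T = 2·1/2 + 9/4 = 13/4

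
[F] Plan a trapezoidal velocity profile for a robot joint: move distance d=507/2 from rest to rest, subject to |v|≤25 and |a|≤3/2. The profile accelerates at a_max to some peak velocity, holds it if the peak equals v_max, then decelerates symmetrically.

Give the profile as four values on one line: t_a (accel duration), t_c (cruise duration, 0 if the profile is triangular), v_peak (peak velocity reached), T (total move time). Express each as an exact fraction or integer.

t_a=13 t_c=0 v_peak=39/2 T=26

v_max²/a_max = 25²/(3/2) = 1250/3
507/2 < 1250/3 so t_c = 0
v_peak = √(507/2·3/2) = √(1521/4) = 39/2
t_a = (39/2)/(3/2) = 13; t_c = 0
T = 2·13 = 26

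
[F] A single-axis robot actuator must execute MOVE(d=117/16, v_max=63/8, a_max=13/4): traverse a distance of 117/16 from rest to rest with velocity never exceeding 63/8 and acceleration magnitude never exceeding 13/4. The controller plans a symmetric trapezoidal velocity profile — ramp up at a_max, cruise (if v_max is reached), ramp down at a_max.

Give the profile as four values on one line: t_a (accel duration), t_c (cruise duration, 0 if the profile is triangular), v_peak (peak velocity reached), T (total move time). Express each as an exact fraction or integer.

vₘ²/aₘ = (63/8)²/(13/4) = 3969/208
117/16 < 3969/208 → triangular
v_peak = √(117/16·13/4) = √(1521/64) = 39/8
t_a = (39/8)/(13/4) = 3/2; t_c = 0
T = 2·3/2 = 3

t_a=3/2 t_c=0 v_peak=39/8 T=3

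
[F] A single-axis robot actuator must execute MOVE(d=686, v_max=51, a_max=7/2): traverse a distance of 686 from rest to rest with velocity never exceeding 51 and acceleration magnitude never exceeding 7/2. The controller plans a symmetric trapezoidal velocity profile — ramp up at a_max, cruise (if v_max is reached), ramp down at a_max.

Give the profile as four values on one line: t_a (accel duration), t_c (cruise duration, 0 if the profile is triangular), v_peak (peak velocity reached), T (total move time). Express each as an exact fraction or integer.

t_a=14 t_c=0 v_peak=49 T=28

v_max²/a_max = 51²/(7/2) = 5202/7
686 < 5202/7 so t_c = 0
v_peak = √(686·7/2) = √2401 = 49
t_a = 49/(7/2) = 14; t_c = 0
T = 2·14 = 28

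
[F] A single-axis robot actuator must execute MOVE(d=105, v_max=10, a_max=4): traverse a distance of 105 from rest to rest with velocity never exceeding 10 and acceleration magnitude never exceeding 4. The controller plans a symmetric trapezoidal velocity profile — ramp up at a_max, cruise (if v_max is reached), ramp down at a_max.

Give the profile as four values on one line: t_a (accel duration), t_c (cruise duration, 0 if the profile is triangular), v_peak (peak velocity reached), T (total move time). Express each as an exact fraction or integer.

t_a=5/2 t_c=8 v_peak=10 T=13

v_max²/a_max = 10²/4 = 25
105 ≥ 25 → trapezoidal
t_a = 10/4 = 5/2; v_peak = 10
d_cruise = 105 − 25 = 80; t_c = 80/10 = 8
T = 2·5/2 + 8 = 13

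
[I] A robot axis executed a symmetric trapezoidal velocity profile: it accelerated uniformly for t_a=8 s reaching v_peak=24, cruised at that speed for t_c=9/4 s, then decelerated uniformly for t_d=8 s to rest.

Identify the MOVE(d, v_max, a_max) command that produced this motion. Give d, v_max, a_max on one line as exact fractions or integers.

d=246 v_max=24 a_max=3

a_max = 24/8 = 3
d_a = ½·24·8 = 96; d_c = 24·9/4 = 54
d = 2·96 + 54 = 246
t_c = 9/4 > 0 ⇒ limit active, v_max = 24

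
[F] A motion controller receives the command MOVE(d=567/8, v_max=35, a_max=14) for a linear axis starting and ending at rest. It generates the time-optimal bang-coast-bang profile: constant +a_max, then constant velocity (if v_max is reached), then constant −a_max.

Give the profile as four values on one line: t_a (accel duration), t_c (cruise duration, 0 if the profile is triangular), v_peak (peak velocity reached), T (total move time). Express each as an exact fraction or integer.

t_a=9/4 t_c=0 v_peak=63/2 T=9/2

(v_max)²/a_max = 35²/14 = 175/2
567/8 < 175/2 so t_c = 0
v_peak = √(567/8·14) = √(3969/4) = 63/2
t_a = (63/2)/14 = 9/4; t_c = 0
T = 2·9/4 = 9/2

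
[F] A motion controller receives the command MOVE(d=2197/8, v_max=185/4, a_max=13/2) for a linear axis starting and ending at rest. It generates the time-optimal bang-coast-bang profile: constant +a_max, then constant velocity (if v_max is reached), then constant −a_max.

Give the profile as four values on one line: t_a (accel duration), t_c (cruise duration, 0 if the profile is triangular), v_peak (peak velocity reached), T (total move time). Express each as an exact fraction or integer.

t_a=13/2 t_c=0 v_peak=169/4 T=13

(v_max)²/a_max = (185/4)²/(13/2) = 34225/104
2197/8 < 34225/104 ⇒ no cruise
v_peak = √(2197/8·13/2) = √(28561/16) = 169/4
t_a = (169/4)/(13/2) = 13/2; t_c = 0
T = 2·13/2 = 13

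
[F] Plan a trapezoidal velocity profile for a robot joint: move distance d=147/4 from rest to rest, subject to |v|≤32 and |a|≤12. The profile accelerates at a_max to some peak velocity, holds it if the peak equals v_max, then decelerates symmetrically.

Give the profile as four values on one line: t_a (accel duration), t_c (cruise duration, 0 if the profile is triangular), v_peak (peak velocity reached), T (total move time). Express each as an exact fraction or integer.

vₘ²/aₘ = 32²/12 = 256/3
147/4 < 256/3 so t_c = 0
v_peak = √(147/4·12) = √441 = 21
t_a = 21/12 = 7/4; t_c = 0
T = 2·7/4 = 7/2

t_a=7/4 t_c=0 v_peak=21 T=7/2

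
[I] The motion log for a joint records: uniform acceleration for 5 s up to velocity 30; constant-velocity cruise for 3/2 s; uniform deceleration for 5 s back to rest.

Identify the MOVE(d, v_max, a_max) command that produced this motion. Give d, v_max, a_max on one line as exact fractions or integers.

a_max = 30/5 = 6
d_a = ½·30·5 = 75; d_c = 30·3/2 = 45
d = 2·75 + 45 = 195
t_c = 3/2 > 0 so v_max = 30

d=195 v_max=30 a_max=6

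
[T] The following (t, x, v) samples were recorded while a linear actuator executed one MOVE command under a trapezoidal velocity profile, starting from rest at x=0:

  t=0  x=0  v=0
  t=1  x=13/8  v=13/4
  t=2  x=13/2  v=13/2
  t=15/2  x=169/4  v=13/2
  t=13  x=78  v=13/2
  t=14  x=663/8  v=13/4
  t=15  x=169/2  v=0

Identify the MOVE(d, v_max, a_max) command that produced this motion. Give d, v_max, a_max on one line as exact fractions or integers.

d=169/2 v_max=13/2 a_max=13/4

final state: t=15, x=169/2, v=0 → d = 169/2
a_max = (13/4−0)/(1−0) = 13/4
max v = 13/2 over t∈[2,13] → v_max = 13/2
check: 13/2·(2+11) = 169/2 ✓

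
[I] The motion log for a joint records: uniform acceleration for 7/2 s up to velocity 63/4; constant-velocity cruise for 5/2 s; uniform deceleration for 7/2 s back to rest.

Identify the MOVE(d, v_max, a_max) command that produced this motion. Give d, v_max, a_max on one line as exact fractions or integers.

d=189/2 v_max=63/4 a_max=9/2

a_max = (63/4)/(7/2) = 9/2
d_a = ½·63/4·7/2 = 441/16; d_c = 63/4·5/2 = 315/8
d = 2·441/16 + 315/8 = 189/2
t_c = 5/2 > 0 ⇒ limit active, v_max = 63/4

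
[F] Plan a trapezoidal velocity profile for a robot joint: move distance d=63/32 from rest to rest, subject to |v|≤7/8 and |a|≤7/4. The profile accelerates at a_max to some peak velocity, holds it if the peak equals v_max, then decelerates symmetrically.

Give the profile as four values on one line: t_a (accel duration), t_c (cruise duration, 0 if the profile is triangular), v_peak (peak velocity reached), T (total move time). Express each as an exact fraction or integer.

t_a=1/2 t_c=7/4 v_peak=7/8 T=11/4

v_max²/a_max = (7/8)²/(7/4) = 7/16
63/32 ≥ 7/16 so v_max reached
t_a = (7/8)/(7/4) = 1/2; v_peak = 7/8
d_cruise = 63/32 − 7/16 = 49/32; t_c = (49/32)/(7/8) = 7/4
T = 2·1/2 + 7/4 = 11/4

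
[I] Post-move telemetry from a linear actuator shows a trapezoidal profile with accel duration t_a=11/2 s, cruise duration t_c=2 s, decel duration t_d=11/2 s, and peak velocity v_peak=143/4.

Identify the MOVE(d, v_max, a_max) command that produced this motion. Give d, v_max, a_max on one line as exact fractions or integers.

d=2145/8 v_max=143/4 a_max=13/2

a_max = (143/4)/(11/2) = 13/2
d_a = ½·143/4·11/2 = 1573/16; d_c = 143/4·2 = 143/2
d = 2·1573/16 + 143/2 = 2145/8
t_c = 2 > 0 → v_max = v_peak = 143/4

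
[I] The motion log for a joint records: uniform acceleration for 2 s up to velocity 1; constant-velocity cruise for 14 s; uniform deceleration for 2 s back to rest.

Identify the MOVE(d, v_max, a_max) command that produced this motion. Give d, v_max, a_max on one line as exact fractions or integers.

a_max = 1/2
d_a = ½·1·2 = 1; d_c = 1·14 = 14
d = 2·1 + 14 = 16
t_c = 14 > 0 ⇒ limit active, v_max = 1

d=16 v_max=1 a_max=1/2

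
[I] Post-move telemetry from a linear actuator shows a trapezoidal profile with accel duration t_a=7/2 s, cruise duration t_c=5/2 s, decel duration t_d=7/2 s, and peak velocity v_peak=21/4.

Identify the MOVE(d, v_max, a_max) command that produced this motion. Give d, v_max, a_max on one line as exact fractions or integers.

d=63/2 v_max=21/4 a_max=3/2

a_max = (21/4)/(7/2) = 3/2
d_a = ½·21/4·7/2 = 147/16; d_c = 21/4·5/2 = 105/8
d = 2·147/16 + 105/8 = 63/2
t_c = 5/2 > 0 ⇒ limit active, v_max = 21/4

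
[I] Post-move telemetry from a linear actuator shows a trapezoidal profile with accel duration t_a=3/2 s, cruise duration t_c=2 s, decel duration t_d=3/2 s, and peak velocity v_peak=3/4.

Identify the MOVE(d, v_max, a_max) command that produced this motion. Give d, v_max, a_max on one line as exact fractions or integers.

a_max = (3/4)/(3/2) = 1/2
d_a = ½·3/4·3/2 = 9/16; d_c = 3/4·2 = 3/2
d = 2·9/16 + 3/2 = 21/8
t_c = 2 > 0 so v_max = 3/4

d=21/8 v_max=3/4 a_max=1/2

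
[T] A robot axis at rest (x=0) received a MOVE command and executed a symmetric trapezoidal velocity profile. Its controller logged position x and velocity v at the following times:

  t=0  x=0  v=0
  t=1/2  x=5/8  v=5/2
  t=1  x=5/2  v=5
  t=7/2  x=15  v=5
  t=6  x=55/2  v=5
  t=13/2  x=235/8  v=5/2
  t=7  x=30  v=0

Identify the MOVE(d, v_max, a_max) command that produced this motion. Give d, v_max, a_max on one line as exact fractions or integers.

final state: t=7, x=30, v=0 → d = 30
a_max = (5/2−0)/(1/2−0) = 5
max v = 5 over t∈[1,6] → v_max = 5
check: 5·(1+5) = 30 ✓

d=30 v_max=5 a_max=5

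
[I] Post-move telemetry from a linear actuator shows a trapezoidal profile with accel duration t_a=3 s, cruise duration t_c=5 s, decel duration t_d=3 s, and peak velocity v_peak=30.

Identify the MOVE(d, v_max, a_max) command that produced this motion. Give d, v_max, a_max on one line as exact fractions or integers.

a_max = 30/3 = 10
d_a = ½·30·3 = 45; d_c = 30·5 = 150
d = 2·45 + 150 = 240
t_c = 5 > 0 so v_max = 30

d=240 v_max=30 a_max=10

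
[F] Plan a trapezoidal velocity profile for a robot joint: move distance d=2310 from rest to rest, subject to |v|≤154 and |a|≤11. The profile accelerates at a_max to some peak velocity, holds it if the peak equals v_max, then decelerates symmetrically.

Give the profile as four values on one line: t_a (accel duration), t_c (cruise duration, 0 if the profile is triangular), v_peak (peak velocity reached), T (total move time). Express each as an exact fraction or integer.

vₘ²/aₘ = 154²/11 = 2156
2310 ≥ 2156 so v_max reached
t_a = 154/11 = 14; v_peak = 154
d_cruise = 2310 − 2156 = 154; t_c = 154/154 = 1
T = 2·14 + 1 = 29

t_a=14 t_c=1 v_peak=154 T=29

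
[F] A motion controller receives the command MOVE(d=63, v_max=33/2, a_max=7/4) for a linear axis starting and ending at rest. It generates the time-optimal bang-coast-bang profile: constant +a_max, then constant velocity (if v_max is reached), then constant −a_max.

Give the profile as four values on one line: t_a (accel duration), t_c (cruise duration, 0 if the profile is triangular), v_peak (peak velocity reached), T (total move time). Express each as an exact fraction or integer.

v_max²/a_max = (33/2)²/(7/4) = 1089/7
63 < 1089/7 so t_c = 0
v_peak = √(63·7/4) = √(441/4) = 21/2
t_a = (21/2)/(7/4) = 6; t_c = 0
T = 2·6 = 12

t_a=6 t_c=0 v_peak=21/2 T=12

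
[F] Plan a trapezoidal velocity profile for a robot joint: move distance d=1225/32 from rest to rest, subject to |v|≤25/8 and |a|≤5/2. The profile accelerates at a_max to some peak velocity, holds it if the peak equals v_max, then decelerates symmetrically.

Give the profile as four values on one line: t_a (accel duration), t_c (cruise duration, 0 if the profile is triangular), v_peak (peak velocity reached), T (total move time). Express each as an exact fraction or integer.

v_max²/a_max = (25/8)²/(5/2) = 125/32
1225/32 ≥ 125/32 so v_max reached
t_a = (25/8)/(5/2) = 5/4; v_peak = 25/8
d_cruise = 1225/32 − 125/32 = 275/8; t_c = (275/8)/(25/8) = 11
T = 2·5/4 + 11 = 27/2

t_a=5/4 t_c=11 v_peak=25/8 T=27/2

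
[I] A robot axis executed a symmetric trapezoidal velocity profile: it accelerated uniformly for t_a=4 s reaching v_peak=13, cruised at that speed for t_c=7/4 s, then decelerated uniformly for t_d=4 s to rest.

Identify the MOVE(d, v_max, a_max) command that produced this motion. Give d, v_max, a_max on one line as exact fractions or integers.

a_max = 13/4
d_a = ½·13·4 = 26; d_c = 13·7/4 = 91/4
d = 2·26 + 91/4 = 299/4
t_c = 7/4 > 0 → v_max = v_peak = 13

d=299/4 v_max=13 a_max=13/4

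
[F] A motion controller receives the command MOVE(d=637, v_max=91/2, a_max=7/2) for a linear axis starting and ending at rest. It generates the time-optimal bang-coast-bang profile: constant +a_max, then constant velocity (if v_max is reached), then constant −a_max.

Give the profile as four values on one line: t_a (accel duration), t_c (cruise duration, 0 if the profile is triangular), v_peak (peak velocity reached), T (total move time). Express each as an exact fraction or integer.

t_a=13 t_c=1 v_peak=91/2 T=27

(v_max)²/a_max = (91/2)²/(7/2) = 1183/2
637 ≥ 1183/2 → trapezoidal
t_a = (91/2)/(7/2) = 13; v_peak = 91/2
d_cruise = 637 − 1183/2 = 91/2; t_c = (91/2)/(91/2) = 1
T = 2·13 + 1 = 27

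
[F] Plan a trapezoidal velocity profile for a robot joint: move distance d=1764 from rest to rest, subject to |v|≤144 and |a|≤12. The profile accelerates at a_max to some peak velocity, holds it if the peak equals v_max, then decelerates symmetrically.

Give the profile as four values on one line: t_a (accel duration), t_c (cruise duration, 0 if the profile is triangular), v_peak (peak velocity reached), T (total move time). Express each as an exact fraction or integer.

t_a=12 t_c=1/4 v_peak=144 T=97/4

v_max²/a_max = 144²/12 = 1728
1764 ≥ 1728 → trapezoidal
t_a = 144/12 = 12; v_peak = 144
d_cruise = 1764 − 1728 = 36; t_c = 36/144 = 1/4
T = 2·12 + 1/4 = 97/4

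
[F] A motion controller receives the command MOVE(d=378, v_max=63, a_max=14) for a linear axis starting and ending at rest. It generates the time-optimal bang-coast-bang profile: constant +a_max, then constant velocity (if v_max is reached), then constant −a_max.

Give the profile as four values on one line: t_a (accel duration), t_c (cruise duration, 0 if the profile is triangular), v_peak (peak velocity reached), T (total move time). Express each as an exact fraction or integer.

t_a=9/2 t_c=3/2 v_peak=63 T=21/2

v_max²/a_max = 63²/14 = 567/2
378 ≥ 567/2 → trapezoidal
t_a = 63/14 = 9/2; v_peak = 63
d_cruise = 378 − 567/2 = 189/2; t_c = (189/2)/63 = 3/2
T = 2·9/2 + 3/2 = 21/2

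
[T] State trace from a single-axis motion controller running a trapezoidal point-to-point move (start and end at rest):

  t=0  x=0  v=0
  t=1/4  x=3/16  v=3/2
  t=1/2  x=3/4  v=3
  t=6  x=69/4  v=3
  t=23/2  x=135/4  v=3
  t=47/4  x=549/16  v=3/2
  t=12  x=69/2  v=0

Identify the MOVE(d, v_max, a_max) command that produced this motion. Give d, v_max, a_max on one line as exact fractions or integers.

final state: t=12, x=69/2, v=0 → d = 69/2
a_max = (3/2−0)/(1/4−0) = 6
max v = 3 over t∈[1/2,23/2] → v_max = 3
check: 3·(1/2+11) = 69/2 ✓

d=69/2 v_max=3 a_max=6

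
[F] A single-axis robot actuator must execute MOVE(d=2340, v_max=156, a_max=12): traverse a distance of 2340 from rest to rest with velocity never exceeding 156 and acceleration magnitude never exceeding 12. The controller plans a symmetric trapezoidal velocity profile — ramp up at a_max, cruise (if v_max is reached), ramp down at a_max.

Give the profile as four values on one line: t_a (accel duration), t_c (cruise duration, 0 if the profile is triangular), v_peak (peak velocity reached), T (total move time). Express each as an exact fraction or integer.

(v_max)²/a_max = 156²/12 = 2028
2340 ≥ 2028 so v_max reached
t_a = 156/12 = 13; v_peak = 156
d_cruise = 2340 − 2028 = 312; t_c = 312/156 = 2
T = 2·13 + 2 = 28

t_a=13 t_c=2 v_peak=156 T=28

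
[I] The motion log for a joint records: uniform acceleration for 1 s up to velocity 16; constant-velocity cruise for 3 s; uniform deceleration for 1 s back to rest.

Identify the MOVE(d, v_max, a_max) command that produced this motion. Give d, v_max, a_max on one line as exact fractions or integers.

d=64 v_max=16 a_max=16

a_max = 16/1 = 16
d_a = ½·16·1 = 8; d_c = 16·3 = 48
d = 2·8 + 48 = 64
t_c = 3 > 0 ⇒ limit active, v_max = 16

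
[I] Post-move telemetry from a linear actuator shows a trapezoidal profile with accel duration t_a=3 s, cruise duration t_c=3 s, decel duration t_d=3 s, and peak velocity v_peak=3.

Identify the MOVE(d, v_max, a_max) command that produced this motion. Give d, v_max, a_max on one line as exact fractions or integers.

a_max = 3/3 = 1
d_a = ½·3·3 = 9/2; d_c = 3·3 = 9
d = 2·9/2 + 9 = 18
t_c = 3 > 0 ⇒ limit active, v_max = 3

d=18 v_max=3 a_max=1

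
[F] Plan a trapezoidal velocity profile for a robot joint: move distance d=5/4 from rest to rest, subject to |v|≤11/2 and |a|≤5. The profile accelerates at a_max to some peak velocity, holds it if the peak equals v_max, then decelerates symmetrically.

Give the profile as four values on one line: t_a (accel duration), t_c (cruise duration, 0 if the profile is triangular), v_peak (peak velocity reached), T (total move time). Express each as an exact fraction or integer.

v_max²/a_max = (11/2)²/5 = 121/20
5/4 < 121/20 → triangular
v_peak = √(5/4·5) = √(25/4) = 5/2
t_a = (5/2)/5 = 1/2; t_c = 0
T = 2·1/2 = 1

t_a=1/2 t_c=0 v_peak=5/2 T=1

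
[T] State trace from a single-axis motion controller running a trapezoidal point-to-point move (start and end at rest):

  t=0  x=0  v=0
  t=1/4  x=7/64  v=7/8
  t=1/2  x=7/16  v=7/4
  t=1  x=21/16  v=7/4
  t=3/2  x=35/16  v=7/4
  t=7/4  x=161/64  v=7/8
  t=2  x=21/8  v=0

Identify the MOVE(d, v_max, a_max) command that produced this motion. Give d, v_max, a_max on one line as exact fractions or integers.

d=21/8 v_max=7/4 a_max=7/2

final state: t=2, x=21/8, v=0 → d = 21/8
a_max = (7/8−0)/(1/4−0) = 7/2
max v = 7/4 over t∈[1/2,3/2] → v_max = 7/4
check: 7/4·(1/2+1) = 21/8 ✓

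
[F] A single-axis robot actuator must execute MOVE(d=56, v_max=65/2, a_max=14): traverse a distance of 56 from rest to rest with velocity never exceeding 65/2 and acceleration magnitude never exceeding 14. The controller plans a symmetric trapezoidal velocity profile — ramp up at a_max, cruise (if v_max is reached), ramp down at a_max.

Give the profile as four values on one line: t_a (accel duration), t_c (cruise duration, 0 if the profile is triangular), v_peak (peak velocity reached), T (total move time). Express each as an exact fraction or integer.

v_max²/a_max = (65/2)²/14 = 4225/56
56 < 4225/56 → triangular
v_peak = √(56·14) = √784 = 28
t_a = 28/14 = 2; t_c = 0
T = 2·2 = 4

t_a=2 t_c=0 v_peak=28 T=4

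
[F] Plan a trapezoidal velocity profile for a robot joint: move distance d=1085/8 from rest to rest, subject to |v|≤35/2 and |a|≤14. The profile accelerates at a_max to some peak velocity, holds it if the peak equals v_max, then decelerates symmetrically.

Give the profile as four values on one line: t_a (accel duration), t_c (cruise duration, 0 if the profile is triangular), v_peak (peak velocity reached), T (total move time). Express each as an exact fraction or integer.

t_a=5/4 t_c=13/2 v_peak=35/2 T=9

v_max²/a_max = (35/2)²/14 = 175/8
1085/8 ≥ 175/8 → trapezoidal
t_a = (35/2)/14 = 5/4; v_peak = 35/2
d_cruise = 1085/8 − 175/8 = 455/4; t_c = (455/4)/(35/2) = 13/2
T = 2·5/4 + 13/2 = 9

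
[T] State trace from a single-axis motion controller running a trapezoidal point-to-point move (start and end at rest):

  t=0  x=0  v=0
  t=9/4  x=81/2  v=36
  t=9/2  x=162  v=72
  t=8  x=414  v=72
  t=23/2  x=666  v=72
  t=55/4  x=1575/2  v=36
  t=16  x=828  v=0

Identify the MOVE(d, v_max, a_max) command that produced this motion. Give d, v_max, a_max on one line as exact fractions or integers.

final state: t=16, x=828, v=0 → d = 828
a_max = (36−0)/(9/4−0) = 16
max v = 72 over t∈[9/2,23/2] → v_max = 72
check: 72·(9/2+7) = 828 ✓

d=828 v_max=72 a_max=16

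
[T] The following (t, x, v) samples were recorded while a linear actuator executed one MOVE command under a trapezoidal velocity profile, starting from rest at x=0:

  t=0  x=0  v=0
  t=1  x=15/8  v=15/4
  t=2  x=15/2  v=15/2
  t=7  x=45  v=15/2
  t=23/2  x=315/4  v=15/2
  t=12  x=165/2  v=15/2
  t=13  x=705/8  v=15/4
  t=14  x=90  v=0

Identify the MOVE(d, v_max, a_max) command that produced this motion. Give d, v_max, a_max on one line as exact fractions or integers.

d=90 v_max=15/2 a_max=15/4

final state: t=14, x=90, v=0 → d = 90
a_max = (15/4−0)/(1−0) = 15/4
max v = 15/2 over t∈[2,12] → v_max = 15/2
check: 15/2·(2+10) = 90 ✓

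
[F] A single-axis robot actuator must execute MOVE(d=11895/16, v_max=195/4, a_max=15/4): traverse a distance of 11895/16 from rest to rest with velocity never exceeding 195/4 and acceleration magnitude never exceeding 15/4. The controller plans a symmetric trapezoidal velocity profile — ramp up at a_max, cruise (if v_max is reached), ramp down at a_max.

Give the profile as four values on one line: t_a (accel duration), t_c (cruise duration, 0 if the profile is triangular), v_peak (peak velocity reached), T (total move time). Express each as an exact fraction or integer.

t_a=13 t_c=9/4 v_peak=195/4 T=113/4

vₘ²/aₘ = (195/4)²/(15/4) = 2535/4
11895/16 ≥ 2535/4 → trapezoidal
t_a = (195/4)/(15/4) = 13; v_peak = 195/4
d_cruise = 11895/16 − 2535/4 = 1755/16; t_c = (1755/16)/(195/4) = 9/4
T = 2·13 + 9/4 = 113/4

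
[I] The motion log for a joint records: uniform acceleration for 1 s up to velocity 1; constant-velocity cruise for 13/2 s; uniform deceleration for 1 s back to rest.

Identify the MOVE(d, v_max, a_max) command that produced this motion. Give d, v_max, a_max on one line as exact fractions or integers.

d=15/2 v_max=1 a_max=1

a_max = 1/1 = 1
d_a = ½·1·1 = 1/2; d_c = 1·13/2 = 13/2
d = 2·1/2 + 13/2 = 15/2
t_c = 13/2 > 0 ⇒ limit active, v_max = 1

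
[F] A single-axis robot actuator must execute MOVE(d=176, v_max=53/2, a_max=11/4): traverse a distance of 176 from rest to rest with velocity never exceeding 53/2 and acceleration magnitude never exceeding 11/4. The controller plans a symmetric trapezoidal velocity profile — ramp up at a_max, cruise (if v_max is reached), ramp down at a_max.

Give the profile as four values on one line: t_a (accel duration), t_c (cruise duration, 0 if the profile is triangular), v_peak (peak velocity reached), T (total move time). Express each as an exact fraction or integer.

v_max²/a_max = (53/2)²/(11/4) = 2809/11
176 < 2809/11 → triangular
v_peak = √(176·11/4) = √484 = 22
t_a = 22/(11/4) = 8; t_c = 0
T = 2·8 = 16

t_a=8 t_c=0 v_peak=22 T=16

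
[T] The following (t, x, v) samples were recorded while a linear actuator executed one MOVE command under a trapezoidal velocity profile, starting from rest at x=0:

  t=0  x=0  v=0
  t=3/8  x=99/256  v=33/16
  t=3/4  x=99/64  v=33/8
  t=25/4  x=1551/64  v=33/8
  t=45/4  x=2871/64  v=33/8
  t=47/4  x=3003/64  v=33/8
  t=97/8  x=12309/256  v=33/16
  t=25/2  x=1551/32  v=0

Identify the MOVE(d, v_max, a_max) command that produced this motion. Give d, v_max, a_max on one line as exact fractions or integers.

final state: t=25/2, x=1551/32, v=0 → d = 1551/32
a_max = (33/16−0)/(3/8−0) = 11/2
max v = 33/8 over t∈[3/4,47/4] → v_max = 33/8
check: 33/8·(3/4+11) = 1551/32 ✓

d=1551/32 v_max=33/8 a_max=11/2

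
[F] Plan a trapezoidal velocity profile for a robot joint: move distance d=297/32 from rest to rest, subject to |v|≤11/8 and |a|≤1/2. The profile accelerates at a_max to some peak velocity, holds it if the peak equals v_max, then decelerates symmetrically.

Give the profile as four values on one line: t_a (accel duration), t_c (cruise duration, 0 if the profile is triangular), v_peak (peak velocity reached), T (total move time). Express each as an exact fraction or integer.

t_a=11/4 t_c=4 v_peak=11/8 T=19/2

v_max²/a_max = (11/8)²/(1/2) = 121/32
297/32 ≥ 121/32 → trapezoidal
t_a = (11/8)/(1/2) = 11/4; v_peak = 11/8
d_cruise = 297/32 − 121/32 = 11/2; t_c = (11/2)/(11/8) = 4
T = 2·11/4 + 4 = 19/2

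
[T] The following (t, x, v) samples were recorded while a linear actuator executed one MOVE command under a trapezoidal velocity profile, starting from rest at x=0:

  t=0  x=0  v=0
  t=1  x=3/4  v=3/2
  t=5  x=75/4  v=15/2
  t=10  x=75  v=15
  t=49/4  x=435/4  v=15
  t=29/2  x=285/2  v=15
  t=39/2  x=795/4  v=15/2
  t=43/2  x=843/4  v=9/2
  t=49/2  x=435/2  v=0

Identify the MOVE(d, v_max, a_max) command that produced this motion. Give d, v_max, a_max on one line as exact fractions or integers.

final state: t=49/2, x=435/2, v=0 → d = 435/2
a_max = (3/2−0)/(1−0) = 3/2
max v = 15 over t∈[10,29/2] → v_max = 15
check: 15·(10+9/2) = 435/2 ✓

d=435/2 v_max=15 a_max=3/2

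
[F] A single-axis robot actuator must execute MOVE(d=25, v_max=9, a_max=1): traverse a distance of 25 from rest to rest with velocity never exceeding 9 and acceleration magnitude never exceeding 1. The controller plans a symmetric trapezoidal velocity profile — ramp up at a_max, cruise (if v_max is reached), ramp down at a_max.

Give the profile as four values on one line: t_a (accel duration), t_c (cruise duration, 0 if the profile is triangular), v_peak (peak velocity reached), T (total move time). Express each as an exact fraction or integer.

vₘ²/aₘ = 9²/1 = 81
25 < 81 so t_c = 0
v_peak = √(25·1) = √25 = 5
t_a = 5/1 = 5; t_c = 0
T = 2·5 = 10

t_a=5 t_c=0 v_peak=5 T=10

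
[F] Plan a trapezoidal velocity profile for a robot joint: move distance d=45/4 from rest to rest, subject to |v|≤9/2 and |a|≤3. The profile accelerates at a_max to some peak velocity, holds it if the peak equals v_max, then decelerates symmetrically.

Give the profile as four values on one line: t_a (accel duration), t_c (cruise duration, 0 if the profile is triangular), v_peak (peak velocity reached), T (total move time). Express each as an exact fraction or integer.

(v_max)²/a_max = (9/2)²/3 = 27/4
45/4 ≥ 27/4 so v_max reached
t_a = (9/2)/3 = 3/2; v_peak = 9/2
d_cruise = 45/4 − 27/4 = 9/2; t_c = (9/2)/(9/2) = 1
T = 2·3/2 + 1 = 4

t_a=3/2 t_c=1 v_peak=9/2 T=4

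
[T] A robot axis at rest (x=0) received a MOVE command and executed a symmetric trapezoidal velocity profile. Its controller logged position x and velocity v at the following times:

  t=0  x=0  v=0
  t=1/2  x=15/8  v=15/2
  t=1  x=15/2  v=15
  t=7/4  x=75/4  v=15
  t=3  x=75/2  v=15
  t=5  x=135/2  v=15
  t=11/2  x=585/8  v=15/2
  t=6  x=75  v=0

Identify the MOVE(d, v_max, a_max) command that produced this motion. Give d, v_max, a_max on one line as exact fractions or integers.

final state: t=6, x=75, v=0 → d = 75
a_max = (15/2−0)/(1/2−0) = 15
max v = 15 over t∈[1,5] → v_max = 15
check: 15·(1+4) = 75 ✓

d=75 v_max=15 a_max=15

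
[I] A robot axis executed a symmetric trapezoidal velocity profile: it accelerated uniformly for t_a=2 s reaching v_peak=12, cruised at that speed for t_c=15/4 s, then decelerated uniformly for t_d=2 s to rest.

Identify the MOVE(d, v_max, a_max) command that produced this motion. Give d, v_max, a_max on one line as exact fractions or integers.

d=69 v_max=12 a_max=6

a_max = 12/2 = 6
d_a = ½·12·2 = 12; d_c = 12·15/4 = 45
d = 2·12 + 45 = 69
t_c = 15/4 > 0 → v_max = v_peak = 12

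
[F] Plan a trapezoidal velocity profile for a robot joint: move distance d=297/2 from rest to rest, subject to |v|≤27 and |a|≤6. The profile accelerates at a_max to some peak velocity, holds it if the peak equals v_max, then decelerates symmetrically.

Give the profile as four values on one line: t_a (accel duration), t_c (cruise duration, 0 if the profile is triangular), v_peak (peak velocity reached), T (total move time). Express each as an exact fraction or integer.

(v_max)²/a_max = 27²/6 = 243/2
297/2 ≥ 243/2 ⇒ cruise phase
t_a = 27/6 = 9/2; v_peak = 27
d_cruise = 297/2 − 243/2 = 27; t_c = 27/27 = 1
T = 2·9/2 + 1 = 10

t_a=9/2 t_c=1 v_peak=27 T=10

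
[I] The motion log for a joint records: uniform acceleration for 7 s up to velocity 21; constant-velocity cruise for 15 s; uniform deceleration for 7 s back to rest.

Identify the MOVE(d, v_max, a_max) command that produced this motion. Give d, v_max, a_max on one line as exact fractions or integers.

d=462 v_max=21 a_max=3

a_max = 21/7 = 3
d_a = ½·21·7 = 147/2; d_c = 21·15 = 315
d = 2·147/2 + 315 = 462
t_c = 15 > 0 → v_max = v_peak = 21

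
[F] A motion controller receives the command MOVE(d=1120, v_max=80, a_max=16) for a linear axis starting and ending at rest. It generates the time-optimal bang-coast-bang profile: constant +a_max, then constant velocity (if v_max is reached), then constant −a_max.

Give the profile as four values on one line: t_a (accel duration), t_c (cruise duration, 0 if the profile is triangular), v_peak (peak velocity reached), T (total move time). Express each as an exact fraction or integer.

vₘ²/aₘ = 80²/16 = 400
1120 ≥ 400 ⇒ cruise phase
t_a = 80/16 = 5; v_peak = 80
d_cruise = 1120 − 400 = 720; t_c = 720/80 = 9
T = 2·5 + 9 = 19

t_a=5 t_c=9 v_peak=80 T=19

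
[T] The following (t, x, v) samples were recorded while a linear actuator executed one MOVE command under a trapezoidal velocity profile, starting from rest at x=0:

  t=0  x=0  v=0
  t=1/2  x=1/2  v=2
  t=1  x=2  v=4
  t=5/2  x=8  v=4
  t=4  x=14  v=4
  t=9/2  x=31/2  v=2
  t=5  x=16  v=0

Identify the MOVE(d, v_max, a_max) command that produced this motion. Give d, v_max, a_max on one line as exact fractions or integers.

final state: t=5, x=16, v=0 → d = 16
a_max = (2−0)/(1/2−0) = 4
max v = 4 over t∈[1,4] → v_max = 4
check: 4·(1+3) = 16 ✓

d=16 v_max=4 a_max=4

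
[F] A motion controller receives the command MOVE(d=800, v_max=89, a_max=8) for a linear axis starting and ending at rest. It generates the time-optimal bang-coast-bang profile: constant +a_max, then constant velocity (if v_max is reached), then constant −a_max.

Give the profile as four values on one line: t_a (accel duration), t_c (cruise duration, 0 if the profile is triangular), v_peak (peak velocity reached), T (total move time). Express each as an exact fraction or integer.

v_max²/a_max = 89²/8 = 7921/8
800 < 7921/8 → triangular
v_peak = √(800·8) = √6400 = 80
t_a = 80/8 = 10; t_c = 0
T = 2·10 = 20

t_a=10 t_c=0 v_peak=80 T=20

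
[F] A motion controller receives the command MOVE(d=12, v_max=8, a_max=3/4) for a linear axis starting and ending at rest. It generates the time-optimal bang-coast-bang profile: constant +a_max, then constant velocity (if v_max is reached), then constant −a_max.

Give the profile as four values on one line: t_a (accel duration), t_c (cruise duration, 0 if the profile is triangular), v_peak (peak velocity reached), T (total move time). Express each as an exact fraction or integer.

vₘ²/aₘ = 8²/(3/4) = 256/3
12 < 256/3 → triangular
v_peak = √(12·3/4) = √9 = 3
t_a = 3/(3/4) = 4; t_c = 0
T = 2·4 = 8

t_a=4 t_c=0 v_peak=3 T=8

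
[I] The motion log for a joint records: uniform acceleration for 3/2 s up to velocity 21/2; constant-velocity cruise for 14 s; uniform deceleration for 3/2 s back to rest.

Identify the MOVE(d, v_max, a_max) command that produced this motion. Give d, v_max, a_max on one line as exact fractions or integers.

a_max = (21/2)/(3/2) = 7
d_a = ½·21/2·3/2 = 63/8; d_c = 21/2·14 = 147
d = 2·63/8 + 147 = 651/4
t_c = 14 > 0 → v_max = v_peak = 21/2

d=651/4 v_max=21/2 a_max=7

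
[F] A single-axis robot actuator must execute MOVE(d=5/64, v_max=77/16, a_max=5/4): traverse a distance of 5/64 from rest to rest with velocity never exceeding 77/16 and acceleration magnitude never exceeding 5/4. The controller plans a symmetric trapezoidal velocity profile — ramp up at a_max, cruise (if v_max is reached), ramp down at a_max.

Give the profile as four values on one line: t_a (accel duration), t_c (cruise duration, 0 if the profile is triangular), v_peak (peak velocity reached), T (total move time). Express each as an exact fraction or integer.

vₘ²/aₘ = (77/16)²/(5/4) = 5929/320
5/64 < 5929/320 so t_c = 0
v_peak = √(5/64·5/4) = √(25/256) = 5/16
t_a = (5/16)/(5/4) = 1/4; t_c = 0
T = 2·1/4 = 1/2

t_a=1/4 t_c=0 v_peak=5/16 T=1/2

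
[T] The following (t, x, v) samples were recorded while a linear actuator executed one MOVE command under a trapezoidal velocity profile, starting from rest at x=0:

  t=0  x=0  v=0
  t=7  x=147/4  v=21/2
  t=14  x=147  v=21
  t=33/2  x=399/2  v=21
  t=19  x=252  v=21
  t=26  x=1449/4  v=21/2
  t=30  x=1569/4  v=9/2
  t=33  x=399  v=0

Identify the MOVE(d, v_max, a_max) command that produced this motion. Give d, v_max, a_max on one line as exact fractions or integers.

d=399 v_max=21 a_max=3/2

final state: t=33, x=399, v=0 → d = 399
a_max = (21/2−0)/(7−0) = 3/2
max v = 21 over t∈[14,19] → v_max = 21
check: 21·(14+5) = 399 ✓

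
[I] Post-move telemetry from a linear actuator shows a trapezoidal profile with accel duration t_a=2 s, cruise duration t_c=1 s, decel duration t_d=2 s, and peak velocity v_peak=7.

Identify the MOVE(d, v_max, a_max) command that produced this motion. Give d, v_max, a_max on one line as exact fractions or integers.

d=21 v_max=7 a_max=7/2

a_max = 7/2
d_a = ½·7·2 = 7; d_c = 7·1 = 7
d = 2·7 + 7 = 21
t_c = 1 > 0 → v_max = v_peak = 7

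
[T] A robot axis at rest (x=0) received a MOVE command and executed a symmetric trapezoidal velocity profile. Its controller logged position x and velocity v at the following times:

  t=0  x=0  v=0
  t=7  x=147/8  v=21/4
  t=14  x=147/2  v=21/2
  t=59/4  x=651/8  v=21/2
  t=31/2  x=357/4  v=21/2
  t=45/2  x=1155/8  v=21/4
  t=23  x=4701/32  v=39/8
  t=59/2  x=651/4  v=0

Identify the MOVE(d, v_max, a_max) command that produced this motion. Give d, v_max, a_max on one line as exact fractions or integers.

final state: t=59/2, x=651/4, v=0 → d = 651/4
a_max = (21/4−0)/(7−0) = 3/4
max v = 21/2 over t∈[14,31/2] → v_max = 21/2
check: 21/2·(14+3/2) = 651/4 ✓

d=651/4 v_max=21/2 a_max=3/4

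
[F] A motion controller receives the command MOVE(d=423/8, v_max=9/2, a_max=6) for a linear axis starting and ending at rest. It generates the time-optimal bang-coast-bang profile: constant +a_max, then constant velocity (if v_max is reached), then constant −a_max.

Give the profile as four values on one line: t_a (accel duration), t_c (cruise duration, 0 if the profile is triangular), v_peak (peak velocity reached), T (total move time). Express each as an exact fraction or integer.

t_a=3/4 t_c=11 v_peak=9/2 T=25/2

(v_max)²/a_max = (9/2)²/6 = 27/8
423/8 ≥ 27/8 → trapezoidal
t_a = (9/2)/6 = 3/4; v_peak = 9/2
d_cruise = 423/8 − 27/8 = 99/2; t_c = (99/2)/(9/2) = 11
T = 2·3/4 + 11 = 25/2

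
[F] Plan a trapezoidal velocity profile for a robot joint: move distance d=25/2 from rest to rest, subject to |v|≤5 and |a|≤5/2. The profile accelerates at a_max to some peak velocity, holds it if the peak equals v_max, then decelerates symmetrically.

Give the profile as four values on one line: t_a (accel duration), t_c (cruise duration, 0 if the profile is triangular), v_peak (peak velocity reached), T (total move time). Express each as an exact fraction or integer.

vₘ²/aₘ = 5²/(5/2) = 10
25/2 ≥ 10 so v_max reached
t_a = 5/(5/2) = 2; v_peak = 5
d_cruise = 25/2 − 10 = 5/2; t_c = (5/2)/5 = 1/2
T = 2·2 + 1/2 = 9/2

t_a=2 t_c=1/2 v_peak=5 T=9/2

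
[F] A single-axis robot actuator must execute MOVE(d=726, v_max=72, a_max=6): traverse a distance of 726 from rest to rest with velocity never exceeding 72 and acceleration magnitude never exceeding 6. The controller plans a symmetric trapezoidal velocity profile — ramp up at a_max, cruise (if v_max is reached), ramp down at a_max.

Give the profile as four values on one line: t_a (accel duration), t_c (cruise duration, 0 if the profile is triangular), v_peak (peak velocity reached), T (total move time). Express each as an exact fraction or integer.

(v_max)²/a_max = 72²/6 = 864
726 < 864 so t_c = 0
v_peak = √(726·6) = √4356 = 66
t_a = 66/6 = 11; t_c = 0
T = 2·11 = 22

t_a=11 t_c=0 v_peak=66 T=22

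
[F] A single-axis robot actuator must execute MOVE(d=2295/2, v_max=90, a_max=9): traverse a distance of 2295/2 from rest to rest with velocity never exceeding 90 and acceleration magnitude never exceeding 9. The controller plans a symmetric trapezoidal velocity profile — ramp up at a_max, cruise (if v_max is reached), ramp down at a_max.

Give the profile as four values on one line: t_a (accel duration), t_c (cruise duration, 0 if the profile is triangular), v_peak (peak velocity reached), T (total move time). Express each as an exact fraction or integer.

v_max²/a_max = 90²/9 = 900
2295/2 ≥ 900 so v_max reached
t_a = 90/9 = 10; v_peak = 90
d_cruise = 2295/2 − 900 = 495/2; t_c = (495/2)/90 = 11/4
T = 2·10 + 11/4 = 91/4

t_a=10 t_c=11/4 v_peak=90 T=91/4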